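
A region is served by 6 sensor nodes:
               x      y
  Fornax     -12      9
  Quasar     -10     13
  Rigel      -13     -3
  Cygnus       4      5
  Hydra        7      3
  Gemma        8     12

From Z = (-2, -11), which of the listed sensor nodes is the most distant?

Quasar

Since √ is increasing, it suffices to compare squared distances:
d²(Z, Fornax) = (-2−(-12))² + (-11−9)² = 100 + 400 = 500
d²(Z, Quasar) = (-2−(-10))² + (-11−13)² = 64 + 576 = 640
d²(Z, Rigel) = (-2−(-13))² + (-11−(-3))² = 121 + 64 = 185
d²(Z, Cygnus) = (-2−4)² + (-11−5)² = 36 + 256 = 292
d²(Z, Hydra) = (-2−7)² + (-11−3)² = 81 + 196 = 277
d²(Z, Gemma) = (-2−8)² + (-11−12)² = 100 + 529 = 629
The largest is to Quasar.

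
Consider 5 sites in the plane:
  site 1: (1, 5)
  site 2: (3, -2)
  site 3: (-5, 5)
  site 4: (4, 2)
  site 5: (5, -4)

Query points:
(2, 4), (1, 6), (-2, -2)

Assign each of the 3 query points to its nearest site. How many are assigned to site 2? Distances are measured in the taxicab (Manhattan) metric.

1

(2, 4) — d to each: site 1:2, site 2:7, site 3:8, site 4:4, site 5:11 → nearest is site 1
(1, 6) — d to each: site 1:1, site 2:10, site 3:7, site 4:7, site 5:14 → nearest is site 1
(-2, -2) — d to each: site 1:10, site 2:5, site 3:10, site 4:10, site 5:9 → nearest is site 2
1 of the 3 points has site 2 as nearest.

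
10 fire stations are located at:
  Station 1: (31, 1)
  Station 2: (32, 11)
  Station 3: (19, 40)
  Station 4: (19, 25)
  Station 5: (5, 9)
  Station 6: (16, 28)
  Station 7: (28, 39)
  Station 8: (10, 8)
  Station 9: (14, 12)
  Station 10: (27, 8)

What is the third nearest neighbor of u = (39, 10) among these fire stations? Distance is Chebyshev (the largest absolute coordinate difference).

d(u, Station 1) = max(8, 9) = 9
d(u, Station 2) = max(7, 1) = 7
d(u, Station 3) = max(20, 30) = 30
d(u, Station 4) = max(20, 15) = 20
d(u, Station 5) = max(34, 1) = 34
d(u, Station 6) = max(23, 18) = 23
d(u, Station 7) = max(11, 29) = 29
d(u, Station 8) = max(29, 2) = 29
d(u, Station 9) = max(25, 2) = 25
d(u, Station 10) = max(12, 2) = 12
Sorted ascending: Station 2, Station 1, Station 10, Station 4, … — the third-nearest is Station 10.

Station 10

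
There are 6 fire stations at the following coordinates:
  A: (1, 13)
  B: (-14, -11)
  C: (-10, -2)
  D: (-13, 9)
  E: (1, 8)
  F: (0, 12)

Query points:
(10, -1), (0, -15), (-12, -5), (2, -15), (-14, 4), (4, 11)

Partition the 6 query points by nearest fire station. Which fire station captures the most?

B

(10, -1) — d² to each: A:277, B:676, C:401, D:629, E:162, F:269 → nearest is E
(0, -15) — d² to each: A:785, B:212, C:269, D:745, E:530, F:729 → nearest is B
(-12, -5) — d² to each: A:493, B:40, C:13, D:197, E:338, F:433 → nearest is C
(2, -15) — d² to each: A:785, B:272, C:313, D:801, E:530, F:733 → nearest is B
(-14, 4) — d² to each: A:306, B:225, C:52, D:26, E:241, F:260 → nearest is D
(4, 11) — d² to each: A:13, B:808, C:365, D:293, E:18, F:17 → nearest is A
Tally — A:1, B:2, C:1, D:1, E:1. B captures the most (2).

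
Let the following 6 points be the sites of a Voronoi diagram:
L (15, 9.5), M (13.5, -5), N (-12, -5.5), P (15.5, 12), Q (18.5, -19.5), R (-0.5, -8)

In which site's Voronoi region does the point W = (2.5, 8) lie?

L

Compare squared distances (the ordering matches that of the actual distances):
|WL|² = (2.5−15)² + (8−9.5)² = 156.25 + 2.25 = 158.5
|WM|² = (2.5−13.5)² + (8−(-5))² = 121 + 169 = 290
|WN|² = (2.5−(-12))² + (8−(-5.5))² = 210.25 + 182.25 = 392.5
|WP|² = (2.5−15.5)² + (8−12)² = 169 + 16 = 185
|WQ|² = (2.5−18.5)² + (8−(-19.5))² = 256 + 756.25 = 1012.25
|WR|² = (2.5−(-0.5))² + (8−(-8))² = 9 + 256 = 265
The smallest is to L, so W lies in the Voronoi region of L.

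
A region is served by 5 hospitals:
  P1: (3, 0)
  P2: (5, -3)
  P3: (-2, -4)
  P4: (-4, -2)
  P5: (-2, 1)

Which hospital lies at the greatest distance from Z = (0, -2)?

P2

Squared Euclidean distances:
|ZP1|² = (0−3)² + (-2−0)² = 9 + 4 = 13
|ZP2|² = (0−5)² + (-2−(-3))² = 25 + 1 = 26
|ZP3|² = (0−(-2))² + (-2−(-4))² = 4 + 4 = 8
|ZP4|² = (0−(-4))² + (-2−(-2))² = 16 + 0 = 16
|ZP5|² = (0−(-2))² + (-2−1)² = 4 + 9 = 13
The largest is to P2.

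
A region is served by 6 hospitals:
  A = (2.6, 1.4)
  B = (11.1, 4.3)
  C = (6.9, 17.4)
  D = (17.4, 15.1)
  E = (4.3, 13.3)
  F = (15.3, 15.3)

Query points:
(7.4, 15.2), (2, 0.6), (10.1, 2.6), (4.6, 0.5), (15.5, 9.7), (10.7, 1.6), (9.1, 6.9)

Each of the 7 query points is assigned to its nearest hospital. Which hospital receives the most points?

(7.4, 15.2) — d² to each: A:213.48, B:132.5, C:5.09, D:100.01, E:13.22, F:62.42 → nearest is C
(2, 0.6) — d² to each: A:1, B:96.5, C:306.25, D:447.41, E:166.58, F:392.98 → nearest is A
(10.1, 2.6) — d² to each: A:57.69, B:3.89, C:229.28, D:209.54, E:148.13, F:188.33 → nearest is B
(4.6, 0.5) — d² to each: A:4.81, B:56.69, C:290.9, D:377, E:163.93, F:333.53 → nearest is A
(15.5, 9.7) — d² to each: A:235.3, B:48.52, C:133.25, D:32.77, E:138.4, F:31.4 → nearest is F
(10.7, 1.6) — d² to each: A:65.65, B:7.45, C:264.08, D:227.14, E:177.85, F:208.85 → nearest is B
(9.1, 6.9) — d² to each: A:72.5, B:10.76, C:115.09, D:136.13, E:64, F:109 → nearest is B
Tally — A:2, B:3, C:1, F:1. B captures the most (3).

B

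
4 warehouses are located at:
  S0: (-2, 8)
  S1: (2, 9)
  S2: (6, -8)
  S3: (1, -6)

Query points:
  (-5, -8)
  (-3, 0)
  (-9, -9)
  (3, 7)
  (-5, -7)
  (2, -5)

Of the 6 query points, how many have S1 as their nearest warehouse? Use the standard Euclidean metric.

(-5, -8) — d² to each: S0:265, S1:338, S2:121, S3:40 → nearest is S3
(-3, 0) — d² to each: S0:65, S1:106, S2:145, S3:52 → nearest is S3
(-9, -9) — d² to each: S0:338, S1:445, S2:226, S3:109 → nearest is S3
(3, 7) — d² to each: S0:26, S1:5, S2:234, S3:173 → nearest is S1
(-5, -7) — d² to each: S0:234, S1:305, S2:122, S3:37 → nearest is S3
(2, -5) — d² to each: S0:185, S1:196, S2:25, S3:2 → nearest is S3
1 of the 6 points has S1 as nearest.

1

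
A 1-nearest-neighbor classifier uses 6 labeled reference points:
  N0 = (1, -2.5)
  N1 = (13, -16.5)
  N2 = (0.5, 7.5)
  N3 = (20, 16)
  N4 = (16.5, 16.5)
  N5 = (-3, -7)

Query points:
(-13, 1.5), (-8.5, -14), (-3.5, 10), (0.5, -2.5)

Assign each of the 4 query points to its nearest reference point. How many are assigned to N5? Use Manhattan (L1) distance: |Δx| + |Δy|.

(-13, 1.5) — d to each: N0:18, N1:44, N2:19.5, N3:47.5, N4:44.5, N5:18.5 → nearest is N0
(-8.5, -14) — d to each: N0:21, N1:24, N2:30.5, N3:58.5, N4:55.5, N5:12.5 → nearest is N5
(-3.5, 10) — d to each: N0:17, N1:43, N2:6.5, N3:29.5, N4:26.5, N5:17.5 → nearest is N2
(0.5, -2.5) — d to each: N0:0.5, N1:26.5, N2:10, N3:38, N4:35, N5:8 → nearest is N0
1 of the 4 points has N5 as nearest.

1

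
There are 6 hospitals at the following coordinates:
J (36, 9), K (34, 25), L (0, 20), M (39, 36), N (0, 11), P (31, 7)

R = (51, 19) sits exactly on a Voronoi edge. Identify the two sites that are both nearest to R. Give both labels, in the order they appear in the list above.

J and K

Squared distances from R to each site:
|RJ|² = (51−36)² + (19−9)² = 225 + 100 = 325
|RK|² = (51−34)² + (19−25)² = 289 + 36 = 325
|RL|² = (51−0)² + (19−20)² = 2601 + 1 = 2602
|RM|² = (51−39)² + (19−36)² = 144 + 289 = 433
|RN|² = (51−0)² + (19−11)² = 2601 + 64 = 2665
|RP|² = (51−31)² + (19−7)² = 400 + 144 = 544
R is equidistant from J and K (both at squared distance 325), and every other site is strictly farther — so R lies on the J–K Voronoi edge.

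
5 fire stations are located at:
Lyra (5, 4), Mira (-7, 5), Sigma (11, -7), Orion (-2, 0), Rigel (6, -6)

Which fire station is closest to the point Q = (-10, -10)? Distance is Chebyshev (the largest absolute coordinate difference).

d(Q, Lyra) = max(15, 14) = 15
d(Q, Mira) = max(3, 15) = 15
d(Q, Sigma) = max(21, 3) = 21
d(Q, Orion) = max(8, 10) = 10
d(Q, Rigel) = max(16, 4) = 16
Minimum is at Orion.

Orion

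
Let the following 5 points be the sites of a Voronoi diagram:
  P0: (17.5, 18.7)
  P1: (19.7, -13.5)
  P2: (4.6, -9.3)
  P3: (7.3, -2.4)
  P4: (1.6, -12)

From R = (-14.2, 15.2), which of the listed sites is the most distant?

Compare squared distances (the ordering matches that of the actual distances):
|RP0|² = 1004.89 + 12.25 = 1017.14
|RP1|² = 1149.21 + 823.69 = 1972.9
|RP2|² = 353.44 + 600.25 = 953.69
|RP3|² = 462.25 + 309.76 = 772.01
|RP4|² = 249.64 + 739.84 = 989.48
The largest is to P1.

P1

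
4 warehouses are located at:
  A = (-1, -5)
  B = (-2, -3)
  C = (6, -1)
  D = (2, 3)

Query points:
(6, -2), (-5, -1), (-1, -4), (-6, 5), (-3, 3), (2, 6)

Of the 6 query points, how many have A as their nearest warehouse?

1

(6, -2) — d² to each: A:58, B:65, C:1, D:41 → nearest is C
(-5, -1) — d² to each: A:32, B:13, C:121, D:65 → nearest is B
(-1, -4) — d² to each: A:1, B:2, C:58, D:58 → nearest is A
(-6, 5) — d² to each: A:125, B:80, C:180, D:68 → nearest is D
(-3, 3) — d² to each: A:68, B:37, C:97, D:25 → nearest is D
(2, 6) — d² to each: A:130, B:97, C:65, D:9 → nearest is D
1 of the 6 points has A as nearest.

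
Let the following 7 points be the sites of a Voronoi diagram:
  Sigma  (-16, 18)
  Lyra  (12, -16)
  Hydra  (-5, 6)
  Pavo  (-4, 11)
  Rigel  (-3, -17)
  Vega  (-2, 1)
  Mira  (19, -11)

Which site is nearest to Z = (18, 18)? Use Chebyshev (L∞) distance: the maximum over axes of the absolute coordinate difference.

d(Z, Sigma) = max(34, 0) = 34
d(Z, Lyra) = max(6, 34) = 34
d(Z, Hydra) = max(23, 12) = 23
d(Z, Pavo) = max(22, 7) = 22
d(Z, Rigel) = max(21, 35) = 35
d(Z, Vega) = max(20, 17) = 20
d(Z, Mira) = max(1, 29) = 29
Vega is nearest.

Vega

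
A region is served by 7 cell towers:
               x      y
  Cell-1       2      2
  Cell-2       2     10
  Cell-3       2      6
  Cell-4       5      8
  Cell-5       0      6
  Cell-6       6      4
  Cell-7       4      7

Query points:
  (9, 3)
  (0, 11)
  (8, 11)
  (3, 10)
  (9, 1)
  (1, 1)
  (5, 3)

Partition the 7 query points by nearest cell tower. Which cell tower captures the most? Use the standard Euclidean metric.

(9, 3) — d² to each: Cell-1:50, Cell-2:98, Cell-3:58, Cell-4:41, Cell-5:90, Cell-6:10, Cell-7:41 → nearest is Cell-6
(0, 11) — d² to each: Cell-1:85, Cell-2:5, Cell-3:29, Cell-4:34, Cell-5:25, Cell-6:85, Cell-7:32 → nearest is Cell-2
(8, 11) — d² to each: Cell-1:117, Cell-2:37, Cell-3:61, Cell-4:18, Cell-5:89, Cell-6:53, Cell-7:32 → nearest is Cell-4
(3, 10) — d² to each: Cell-1:65, Cell-2:1, Cell-3:17, Cell-4:8, Cell-5:25, Cell-6:45, Cell-7:10 → nearest is Cell-2
(9, 1) — d² to each: Cell-1:50, Cell-2:130, Cell-3:74, Cell-4:65, Cell-5:106, Cell-6:18, Cell-7:61 → nearest is Cell-6
(1, 1) — d² to each: Cell-1:2, Cell-2:82, Cell-3:26, Cell-4:65, Cell-5:26, Cell-6:34, Cell-7:45 → nearest is Cell-1
(5, 3) — d² to each: Cell-1:10, Cell-2:58, Cell-3:18, Cell-4:25, Cell-5:34, Cell-6:2, Cell-7:17 → nearest is Cell-6
Tally — Cell-1:1, Cell-2:2, Cell-4:1, Cell-6:3. Cell-6 captures the most (3).

Cell-6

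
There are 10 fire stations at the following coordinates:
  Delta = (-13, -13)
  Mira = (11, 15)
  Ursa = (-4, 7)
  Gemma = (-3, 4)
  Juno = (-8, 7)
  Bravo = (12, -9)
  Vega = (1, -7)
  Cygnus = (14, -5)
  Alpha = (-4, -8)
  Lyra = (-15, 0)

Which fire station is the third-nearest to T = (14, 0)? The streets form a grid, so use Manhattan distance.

d(T, Delta) = |14−(-13)| + |0−(-13)| = 27 + 13 = 40
d(T, Mira) = |14−11| + |0−15| = 3 + 15 = 18
d(T, Ursa) = |14−(-4)| + |0−7| = 18 + 7 = 25
d(T, Gemma) = |14−(-3)| + |0−4| = 17 + 4 = 21
d(T, Juno) = |14−(-8)| + |0−7| = 22 + 7 = 29
d(T, Bravo) = |14−12| + |0−(-9)| = 2 + 9 = 11
d(T, Vega) = |14−1| + |0−(-7)| = 13 + 7 = 20
d(T, Cygnus) = |14−14| + |0−(-5)| = 0 + 5 = 5
d(T, Alpha) = |14−(-4)| + |0−(-8)| = 18 + 8 = 26
d(T, Lyra) = |14−(-15)| + |0−0| = 29 + 0 = 29
Sorted ascending: Cygnus, Bravo, Mira, Vega, … — the third-nearest is Mira.

Mira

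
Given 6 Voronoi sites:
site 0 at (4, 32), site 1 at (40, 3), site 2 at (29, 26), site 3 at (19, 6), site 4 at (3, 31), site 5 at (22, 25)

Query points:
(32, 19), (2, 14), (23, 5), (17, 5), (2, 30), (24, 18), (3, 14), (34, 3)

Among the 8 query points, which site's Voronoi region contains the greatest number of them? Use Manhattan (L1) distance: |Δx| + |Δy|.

site 4

(32, 19) — d to each: site 0:41, site 1:24, site 2:10, site 3:26, site 4:41, site 5:16 → nearest is site 2
(2, 14) — d to each: site 0:20, site 1:49, site 2:39, site 3:25, site 4:18, site 5:31 → nearest is site 4
(23, 5) — d to each: site 0:46, site 1:19, site 2:27, site 3:5, site 4:46, site 5:21 → nearest is site 3
(17, 5) — d to each: site 0:40, site 1:25, site 2:33, site 3:3, site 4:40, site 5:25 → nearest is site 3
(2, 30) — d to each: site 0:4, site 1:65, site 2:31, site 3:41, site 4:2, site 5:25 → nearest is site 4
(24, 18) — d to each: site 0:34, site 1:31, site 2:13, site 3:17, site 4:34, site 5:9 → nearest is site 5
(3, 14) — d to each: site 0:19, site 1:48, site 2:38, site 3:24, site 4:17, site 5:30 → nearest is site 4
(34, 3) — d to each: site 0:59, site 1:6, site 2:28, site 3:18, site 4:59, site 5:34 → nearest is site 1
Tally — site 1:1, site 2:1, site 3:2, site 4:3, site 5:1. site 4 captures the most (3).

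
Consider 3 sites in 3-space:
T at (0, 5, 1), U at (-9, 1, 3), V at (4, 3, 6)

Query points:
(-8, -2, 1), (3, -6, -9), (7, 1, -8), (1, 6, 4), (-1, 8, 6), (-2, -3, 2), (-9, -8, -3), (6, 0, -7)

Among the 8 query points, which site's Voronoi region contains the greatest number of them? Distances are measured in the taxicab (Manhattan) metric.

T

(-8, -2, 1) — d to each: T:15, U:6, V:22 → nearest is U
(3, -6, -9) — d to each: T:24, U:31, V:25 → nearest is T
(7, 1, -8) — d to each: T:20, U:27, V:19 → nearest is V
(1, 6, 4) — d to each: T:5, U:16, V:8 → nearest is T
(-1, 8, 6) — d to each: T:9, U:18, V:10 → nearest is T
(-2, -3, 2) — d to each: T:11, U:12, V:16 → nearest is T
(-9, -8, -3) — d to each: T:26, U:15, V:33 → nearest is U
(6, 0, -7) — d to each: T:19, U:26, V:18 → nearest is V
Tally — T:4, U:2, V:2. T captures the most (4).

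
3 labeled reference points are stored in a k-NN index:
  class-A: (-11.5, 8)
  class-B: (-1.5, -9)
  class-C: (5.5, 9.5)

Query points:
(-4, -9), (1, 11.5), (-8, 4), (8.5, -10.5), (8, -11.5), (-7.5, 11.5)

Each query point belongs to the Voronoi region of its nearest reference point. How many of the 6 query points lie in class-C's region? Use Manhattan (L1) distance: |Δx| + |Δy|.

(-4, -9) — d to each: class-A:24.5, class-B:2.5, class-C:28 → nearest is class-B
(1, 11.5) — d to each: class-A:16, class-B:23, class-C:6.5 → nearest is class-C
(-8, 4) — d to each: class-A:7.5, class-B:19.5, class-C:19 → nearest is class-A
(8.5, -10.5) — d to each: class-A:38.5, class-B:11.5, class-C:23 → nearest is class-B
(8, -11.5) — d to each: class-A:39, class-B:12, class-C:23.5 → nearest is class-B
(-7.5, 11.5) — d to each: class-A:7.5, class-B:26.5, class-C:15 → nearest is class-A
1 of the 6 points has class-C as nearest.

1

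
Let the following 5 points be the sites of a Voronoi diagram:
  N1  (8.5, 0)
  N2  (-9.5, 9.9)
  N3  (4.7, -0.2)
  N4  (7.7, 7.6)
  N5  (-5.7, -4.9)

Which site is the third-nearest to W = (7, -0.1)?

Since √ is increasing, it suffices to compare squared distances:
|WN1|² = 2.25 + 0.01 = 2.26
|WN2|² = 272.25 + 100 = 372.25
|WN3|² = 5.29 + 0.01 = 5.3
|WN4|² = 0.49 + 59.29 = 59.78
|WN5|² = 161.29 + 23.04 = 184.33
Sorted ascending: N1, N3, N4, N5, … — the third-nearest is N4.

N4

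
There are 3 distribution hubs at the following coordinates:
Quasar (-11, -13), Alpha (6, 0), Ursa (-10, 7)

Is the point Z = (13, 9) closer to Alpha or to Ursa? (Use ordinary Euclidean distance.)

Compare squared distances:
d²(Z, Alpha) = (13−6)² + (9−0)² = 49 + 81 = 130
d²(Z, Ursa) = (13−(-10))² + (9−7)² = 529 + 4 = 533
130 < 533, so Alpha is closer.

Alpha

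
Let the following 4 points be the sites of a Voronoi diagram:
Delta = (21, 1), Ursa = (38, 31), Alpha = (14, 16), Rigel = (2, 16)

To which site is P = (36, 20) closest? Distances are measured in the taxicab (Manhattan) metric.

d(P, Delta) = 15 + 19 = 34
d(P, Ursa) = 2 + 11 = 13
d(P, Alpha) = 22 + 4 = 26
d(P, Rigel) = 34 + 4 = 38
Ursa is nearest.

Ursa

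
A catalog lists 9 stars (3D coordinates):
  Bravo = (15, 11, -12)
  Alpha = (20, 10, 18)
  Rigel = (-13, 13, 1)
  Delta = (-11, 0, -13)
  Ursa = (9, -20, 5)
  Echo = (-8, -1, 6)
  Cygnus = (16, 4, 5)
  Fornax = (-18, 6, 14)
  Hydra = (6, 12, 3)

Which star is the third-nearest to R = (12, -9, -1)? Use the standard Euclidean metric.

Squared Euclidean distances:
d²(R, Bravo) = 9 + 400 + 121 = 530
d²(R, Alpha) = 64 + 361 + 361 = 786
d²(R, Rigel) = 625 + 484 + 4 = 1113
d²(R, Delta) = 529 + 81 + 144 = 754
d²(R, Ursa) = 9 + 121 + 36 = 166
d²(R, Echo) = 400 + 64 + 49 = 513
d²(R, Cygnus) = 16 + 169 + 36 = 221
d²(R, Fornax) = 900 + 225 + 225 = 1350
d²(R, Hydra) = 36 + 441 + 16 = 493
Sorted ascending: Ursa, Cygnus, Hydra, Echo, … — the third-nearest is Hydra.

Hydra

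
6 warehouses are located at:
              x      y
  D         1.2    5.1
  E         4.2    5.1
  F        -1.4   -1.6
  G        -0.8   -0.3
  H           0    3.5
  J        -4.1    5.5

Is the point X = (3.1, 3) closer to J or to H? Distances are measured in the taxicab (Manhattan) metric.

H

d(X,J) = |3.1−(-4.1)| + |3−5.5| = 7.2 + 2.5 = 9.7
d(X,H) = |3.1−0| + |3−3.5| = 3.1 + 0.5 = 3.6
9.7 > 3.6, so H is closer.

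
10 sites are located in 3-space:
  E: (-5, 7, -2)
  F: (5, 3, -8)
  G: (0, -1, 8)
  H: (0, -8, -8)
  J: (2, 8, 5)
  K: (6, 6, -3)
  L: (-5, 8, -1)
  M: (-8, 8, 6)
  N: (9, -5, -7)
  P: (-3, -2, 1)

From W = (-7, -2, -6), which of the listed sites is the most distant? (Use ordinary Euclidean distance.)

Since √ is increasing, it suffices to compare squared distances:
|WE|² = 4 + 81 + 16 = 101
|WF|² = 144 + 25 + 4 = 173
|WG|² = 49 + 1 + 196 = 246
|WH|² = 49 + 36 + 4 = 89
|WJ|² = 81 + 100 + 121 = 302
|WK|² = 169 + 64 + 9 = 242
|WL|² = 4 + 100 + 25 = 129
|WM|² = 1 + 100 + 144 = 245
|WN|² = 256 + 9 + 1 = 266
|WP|² = 16 + 0 + 49 = 65
The largest is to J.

J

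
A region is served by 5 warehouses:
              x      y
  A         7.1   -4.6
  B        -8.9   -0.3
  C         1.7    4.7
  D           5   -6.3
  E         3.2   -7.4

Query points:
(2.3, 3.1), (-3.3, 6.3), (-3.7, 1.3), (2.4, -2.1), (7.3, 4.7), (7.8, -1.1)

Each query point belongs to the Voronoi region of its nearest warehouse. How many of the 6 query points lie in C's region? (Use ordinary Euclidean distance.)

3

(2.3, 3.1) — d² to each: A:82.33, B:137, C:2.92, D:95.65, E:111.06 → nearest is C
(-3.3, 6.3) — d² to each: A:226.97, B:74.92, C:27.56, D:227.65, E:229.94 → nearest is C
(-3.7, 1.3) — d² to each: A:151.45, B:29.6, C:40.72, D:133.45, E:123.3 → nearest is B
(2.4, -2.1) — d² to each: A:28.34, B:130.93, C:46.73, D:24.4, E:28.73 → nearest is D
(7.3, 4.7) — d² to each: A:86.53, B:287.44, C:31.36, D:126.29, E:163.22 → nearest is C
(7.8, -1.1) — d² to each: A:12.74, B:279.53, C:70.85, D:34.88, E:60.85 → nearest is A
3 of the 6 points have C as nearest.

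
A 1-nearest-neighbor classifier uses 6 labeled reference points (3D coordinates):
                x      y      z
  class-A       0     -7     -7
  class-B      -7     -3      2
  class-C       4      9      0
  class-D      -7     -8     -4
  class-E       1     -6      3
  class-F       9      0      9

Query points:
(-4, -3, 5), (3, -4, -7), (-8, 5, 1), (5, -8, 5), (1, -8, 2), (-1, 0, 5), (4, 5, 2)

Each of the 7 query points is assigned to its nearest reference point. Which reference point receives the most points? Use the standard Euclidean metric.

(-4, -3, 5) — d² to each: class-A:176, class-B:18, class-C:233, class-D:115, class-E:38, class-F:194 → nearest is class-B
(3, -4, -7) — d² to each: class-A:18, class-B:182, class-C:219, class-D:125, class-E:108, class-F:308 → nearest is class-A
(-8, 5, 1) — d² to each: class-A:272, class-B:66, class-C:161, class-D:195, class-E:206, class-F:378 → nearest is class-B
(5, -8, 5) — d² to each: class-A:170, class-B:178, class-C:315, class-D:225, class-E:24, class-F:96 → nearest is class-E
(1, -8, 2) — d² to each: class-A:83, class-B:89, class-C:302, class-D:100, class-E:5, class-F:177 → nearest is class-E
(-1, 0, 5) — d² to each: class-A:194, class-B:54, class-C:131, class-D:181, class-E:44, class-F:116 → nearest is class-E
(4, 5, 2) — d² to each: class-A:241, class-B:185, class-C:20, class-D:326, class-E:131, class-F:99 → nearest is class-C
Tally — class-A:1, class-B:2, class-C:1, class-E:3. class-E captures the most (3).

class-E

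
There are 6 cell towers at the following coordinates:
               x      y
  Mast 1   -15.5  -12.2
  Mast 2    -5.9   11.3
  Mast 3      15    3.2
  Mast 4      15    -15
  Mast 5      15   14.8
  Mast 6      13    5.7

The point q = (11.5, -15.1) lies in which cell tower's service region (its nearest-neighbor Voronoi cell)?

Mast 4

Squared Euclidean distances:
d²(q, Mast 1) = (11.5−(-15.5))² + (-15.1−(-12.2))² = 729 + 8.41 = 737.41
d²(q, Mast 2) = (11.5−(-5.9))² + (-15.1−11.3)² = 302.76 + 696.96 = 999.72
d²(q, Mast 3) = (11.5−15)² + (-15.1−3.2)² = 12.25 + 334.89 = 347.14
d²(q, Mast 4) = (11.5−15)² + (-15.1−(-15))² = 12.25 + 0.01 = 12.26
d²(q, Mast 5) = (11.5−15)² + (-15.1−14.8)² = 12.25 + 894.01 = 906.26
d²(q, Mast 6) = (11.5−13)² + (-15.1−5.7)² = 2.25 + 432.64 = 434.89
The smallest is to Mast 4, so q lies in the Voronoi region of Mast 4.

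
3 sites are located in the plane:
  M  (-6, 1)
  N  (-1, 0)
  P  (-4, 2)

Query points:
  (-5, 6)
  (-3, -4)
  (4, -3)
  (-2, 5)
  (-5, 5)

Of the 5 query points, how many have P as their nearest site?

(-5, 6) — d² to each: M:26, N:52, P:17 → nearest is P
(-3, -4) — d² to each: M:34, N:20, P:37 → nearest is N
(4, -3) — d² to each: M:116, N:34, P:89 → nearest is N
(-2, 5) — d² to each: M:32, N:26, P:13 → nearest is P
(-5, 5) — d² to each: M:17, N:41, P:10 → nearest is P
3 of the 5 points have P as nearest.

3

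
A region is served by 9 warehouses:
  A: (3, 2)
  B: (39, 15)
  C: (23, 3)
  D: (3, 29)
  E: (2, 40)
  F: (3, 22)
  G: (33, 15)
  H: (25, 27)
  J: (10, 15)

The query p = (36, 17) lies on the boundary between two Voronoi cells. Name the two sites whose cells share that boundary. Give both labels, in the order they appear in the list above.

B and G

Squared distances from p to each site:
|pA|² = (36−3)² + (17−2)² = 1089 + 225 = 1314
|pB|² = (36−39)² + (17−15)² = 9 + 4 = 13
|pC|² = (36−23)² + (17−3)² = 169 + 196 = 365
|pD|² = (36−3)² + (17−29)² = 1089 + 144 = 1233
|pE|² = (36−2)² + (17−40)² = 1156 + 529 = 1685
|pF|² = (36−3)² + (17−22)² = 1089 + 25 = 1114
|pG|² = (36−33)² + (17−15)² = 9 + 4 = 13
|pH|² = (36−25)² + (17−27)² = 121 + 100 = 221
|pJ|² = (36−10)² + (17−15)² = 676 + 4 = 680
p is equidistant from B and G (both at squared distance 13), and every other site is strictly farther — so p lies on the B–G Voronoi edge.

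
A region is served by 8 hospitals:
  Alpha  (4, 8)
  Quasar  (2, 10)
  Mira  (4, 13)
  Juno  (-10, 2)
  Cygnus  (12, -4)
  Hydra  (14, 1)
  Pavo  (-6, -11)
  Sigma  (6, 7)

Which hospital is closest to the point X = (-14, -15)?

Compare squared distances (the ordering matches that of the actual distances):
d²(X, Alpha) = (-14−4)² + (-15−8)² = 324 + 529 = 853
d²(X, Quasar) = (-14−2)² + (-15−10)² = 256 + 625 = 881
d²(X, Mira) = (-14−4)² + (-15−13)² = 324 + 784 = 1108
d²(X, Juno) = (-14−(-10))² + (-15−2)² = 16 + 289 = 305
d²(X, Cygnus) = (-14−12)² + (-15−(-4))² = 676 + 121 = 797
d²(X, Hydra) = (-14−14)² + (-15−1)² = 784 + 256 = 1040
d²(X, Pavo) = (-14−(-6))² + (-15−(-11))² = 64 + 16 = 80
d²(X, Sigma) = (-14−6)² + (-15−7)² = 400 + 484 = 884
Pavo is nearest.

Pavo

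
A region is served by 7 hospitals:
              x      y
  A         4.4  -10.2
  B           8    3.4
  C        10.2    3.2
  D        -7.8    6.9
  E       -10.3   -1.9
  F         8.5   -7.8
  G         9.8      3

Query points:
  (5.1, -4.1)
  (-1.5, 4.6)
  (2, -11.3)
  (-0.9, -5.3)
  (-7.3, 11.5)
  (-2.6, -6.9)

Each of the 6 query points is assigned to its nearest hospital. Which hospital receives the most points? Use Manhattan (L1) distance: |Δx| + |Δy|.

(5.1, -4.1) — d to each: A:6.8, B:10.4, C:12.4, D:23.9, E:17.6, F:7.1, G:11.8 → nearest is A
(-1.5, 4.6) — d to each: A:20.7, B:10.7, C:13.1, D:8.6, E:15.3, F:22.4, G:12.9 → nearest is D
(2, -11.3) — d to each: A:3.5, B:20.7, C:22.7, D:28, E:21.7, F:10, G:22.1 → nearest is A
(-0.9, -5.3) — d to each: A:10.2, B:17.6, C:19.6, D:19.1, E:12.8, F:11.9, G:19 → nearest is A
(-7.3, 11.5) — d to each: A:33.4, B:23.4, C:25.8, D:5.1, E:16.4, F:35.1, G:25.6 → nearest is D
(-2.6, -6.9) — d to each: A:10.3, B:20.9, C:22.9, D:19, E:12.7, F:12, G:22.3 → nearest is A
Tally — A:4, D:2. A captures the most (4).

A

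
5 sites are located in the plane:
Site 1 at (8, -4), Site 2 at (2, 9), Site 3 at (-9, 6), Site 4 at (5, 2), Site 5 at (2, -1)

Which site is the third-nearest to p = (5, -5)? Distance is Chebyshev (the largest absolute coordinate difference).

Site 4

d(p, Site 1) = max(3, 1) = 3
d(p, Site 2) = max(3, 14) = 14
d(p, Site 3) = max(14, 11) = 14
d(p, Site 4) = max(0, 7) = 7
d(p, Site 5) = max(3, 4) = 4
Sorted ascending: Site 1, Site 5, Site 4, Site 2, … — the third-nearest is Site 4.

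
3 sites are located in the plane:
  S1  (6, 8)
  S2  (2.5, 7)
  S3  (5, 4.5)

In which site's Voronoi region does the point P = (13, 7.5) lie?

Compare squared distances (the ordering matches that of the actual distances):
|PS1|² = (13−6)² + (7.5−8)² = 49 + 0.25 = 49.25
|PS2|² = (13−2.5)² + (7.5−7)² = 110.25 + 0.25 = 110.5
|PS3|² = (13−5)² + (7.5−4.5)² = 64 + 9 = 73
Minimum is at S1.

S1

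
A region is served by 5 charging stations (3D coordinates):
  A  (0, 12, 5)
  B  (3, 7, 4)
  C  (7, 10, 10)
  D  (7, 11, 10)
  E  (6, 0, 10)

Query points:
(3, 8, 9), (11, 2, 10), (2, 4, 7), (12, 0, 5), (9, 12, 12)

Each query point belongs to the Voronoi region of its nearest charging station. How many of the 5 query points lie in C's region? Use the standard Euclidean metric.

1

(3, 8, 9) — d² to each: A:41, B:26, C:21, D:26, E:74 → nearest is C
(11, 2, 10) — d² to each: A:246, B:125, C:80, D:97, E:29 → nearest is E
(2, 4, 7) — d² to each: A:72, B:19, C:70, D:83, E:41 → nearest is B
(12, 0, 5) — d² to each: A:288, B:131, C:150, D:171, E:61 → nearest is E
(9, 12, 12) — d² to each: A:130, B:125, C:12, D:9, E:157 → nearest is D
1 of the 5 points has C as nearest.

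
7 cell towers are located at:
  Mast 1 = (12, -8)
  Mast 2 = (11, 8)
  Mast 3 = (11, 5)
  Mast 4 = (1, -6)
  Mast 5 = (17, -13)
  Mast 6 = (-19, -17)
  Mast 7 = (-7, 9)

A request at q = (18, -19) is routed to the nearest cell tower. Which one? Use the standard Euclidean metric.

Compare squared distances (the ordering matches that of the actual distances):
d²(q, Mast 1) = (18−12)² + (-19−(-8))² = 36 + 121 = 157
d²(q, Mast 2) = (18−11)² + (-19−8)² = 49 + 729 = 778
d²(q, Mast 3) = (18−11)² + (-19−5)² = 49 + 576 = 625
d²(q, Mast 4) = (18−1)² + (-19−(-6))² = 289 + 169 = 458
d²(q, Mast 5) = (18−17)² + (-19−(-13))² = 1 + 36 = 37
d²(q, Mast 6) = (18−(-19))² + (-19−(-17))² = 1369 + 4 = 1373
d²(q, Mast 7) = (18−(-7))² + (-19−9)² = 625 + 784 = 1409
Mast 5 is nearest.

Mast 5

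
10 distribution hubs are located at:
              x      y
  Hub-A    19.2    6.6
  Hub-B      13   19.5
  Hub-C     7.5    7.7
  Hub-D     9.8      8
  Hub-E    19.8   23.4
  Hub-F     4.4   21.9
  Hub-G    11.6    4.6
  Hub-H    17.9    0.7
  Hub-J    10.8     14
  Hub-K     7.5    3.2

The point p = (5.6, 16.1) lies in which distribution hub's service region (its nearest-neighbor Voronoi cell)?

Hub-J

Compare squared distances (the ordering matches that of the actual distances):
d²(p, Hub-A) = 184.96 + 90.25 = 275.21
d²(p, Hub-B) = 54.76 + 11.56 = 66.32
d²(p, Hub-C) = 3.61 + 70.56 = 74.17
d²(p, Hub-D) = 17.64 + 65.61 = 83.25
d²(p, Hub-E) = 201.64 + 53.29 = 254.93
d²(p, Hub-F) = 1.44 + 33.64 = 35.08
d²(p, Hub-G) = 36 + 132.25 = 168.25
d²(p, Hub-H) = 151.29 + 237.16 = 388.45
d²(p, Hub-J) = 27.04 + 4.41 = 31.45
d²(p, Hub-K) = 3.61 + 166.41 = 170.02
Minimum is at Hub-J.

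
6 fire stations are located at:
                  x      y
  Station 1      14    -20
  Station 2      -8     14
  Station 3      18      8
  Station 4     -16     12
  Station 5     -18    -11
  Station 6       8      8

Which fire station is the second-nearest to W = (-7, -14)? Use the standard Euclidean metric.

Station 1

Compare squared distances (the ordering matches that of the actual distances):
d²(W, Station 1) = (-7−14)² + (-14−(-20))² = 441 + 36 = 477
d²(W, Station 2) = (-7−(-8))² + (-14−14)² = 1 + 784 = 785
d²(W, Station 3) = (-7−18)² + (-14−8)² = 625 + 484 = 1109
d²(W, Station 4) = (-7−(-16))² + (-14−12)² = 81 + 676 = 757
d²(W, Station 5) = (-7−(-18))² + (-14−(-11))² = 121 + 9 = 130
d²(W, Station 6) = (-7−8)² + (-14−8)² = 225 + 484 = 709
Sorted ascending: Station 5, Station 1, Station 6, … — the second-nearest is Station 1.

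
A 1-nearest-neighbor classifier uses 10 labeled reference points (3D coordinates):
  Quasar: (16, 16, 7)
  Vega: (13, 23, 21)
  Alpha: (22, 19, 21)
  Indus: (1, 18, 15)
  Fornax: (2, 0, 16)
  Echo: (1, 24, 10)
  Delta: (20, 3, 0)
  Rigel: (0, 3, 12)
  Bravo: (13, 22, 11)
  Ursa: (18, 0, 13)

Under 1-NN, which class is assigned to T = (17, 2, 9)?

Squared Euclidean distances:
d²(T, Quasar) = 1 + 196 + 4 = 201
d²(T, Vega) = 16 + 441 + 144 = 601
d²(T, Alpha) = 25 + 289 + 144 = 458
d²(T, Indus) = 256 + 256 + 36 = 548
d²(T, Fornax) = 225 + 4 + 49 = 278
d²(T, Echo) = 256 + 484 + 1 = 741
d²(T, Delta) = 9 + 1 + 81 = 91
d²(T, Rigel) = 289 + 1 + 9 = 299
d²(T, Bravo) = 16 + 400 + 4 = 420
d²(T, Ursa) = 1 + 4 + 16 = 21
Minimum is at Ursa.

Ursa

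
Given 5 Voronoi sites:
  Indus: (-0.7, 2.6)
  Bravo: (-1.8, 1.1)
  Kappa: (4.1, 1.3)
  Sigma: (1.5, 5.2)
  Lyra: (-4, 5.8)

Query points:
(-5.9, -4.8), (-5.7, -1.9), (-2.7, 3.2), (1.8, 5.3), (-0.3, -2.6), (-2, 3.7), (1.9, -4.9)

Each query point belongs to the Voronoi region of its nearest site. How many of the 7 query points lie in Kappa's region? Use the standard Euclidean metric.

(-5.9, -4.8) — d² to each: Indus:81.8, Bravo:51.62, Kappa:137.21, Sigma:154.76, Lyra:115.97 → nearest is Bravo
(-5.7, -1.9) — d² to each: Indus:45.25, Bravo:24.21, Kappa:106.28, Sigma:102.25, Lyra:62.18 → nearest is Bravo
(-2.7, 3.2) — d² to each: Indus:4.36, Bravo:5.22, Kappa:49.85, Sigma:21.64, Lyra:8.45 → nearest is Indus
(1.8, 5.3) — d² to each: Indus:13.54, Bravo:30.6, Kappa:21.29, Sigma:0.1, Lyra:33.89 → nearest is Sigma
(-0.3, -2.6) — d² to each: Indus:27.2, Bravo:15.94, Kappa:34.57, Sigma:64.08, Lyra:84.25 → nearest is Bravo
(-2, 3.7) — d² to each: Indus:2.9, Bravo:6.8, Kappa:42.97, Sigma:14.5, Lyra:8.41 → nearest is Indus
(1.9, -4.9) — d² to each: Indus:63.01, Bravo:49.69, Kappa:43.28, Sigma:102.17, Lyra:149.3 → nearest is Kappa
1 of the 7 points has Kappa as nearest.

1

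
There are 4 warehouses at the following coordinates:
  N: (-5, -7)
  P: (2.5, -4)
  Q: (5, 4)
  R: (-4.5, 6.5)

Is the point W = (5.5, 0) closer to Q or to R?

Q

Compare squared distances:
|WQ|² = (5.5−5)² + (0−4)² = 0.25 + 16 = 16.25
|WR|² = (5.5−(-4.5))² + (0−6.5)² = 100 + 42.25 = 142.25
16.25 < 142.25, so Q is closer.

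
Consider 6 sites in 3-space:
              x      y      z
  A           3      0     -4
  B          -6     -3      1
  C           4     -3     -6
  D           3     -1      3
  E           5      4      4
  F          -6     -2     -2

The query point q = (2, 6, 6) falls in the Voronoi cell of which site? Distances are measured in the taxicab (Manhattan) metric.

d(q,A) = |2−3| + |6−0| + |6−(-4)| = 1 + 6 + 10 = 17
d(q,B) = |2−(-6)| + |6−(-3)| + |6−1| = 8 + 9 + 5 = 22
d(q,C) = |2−4| + |6−(-3)| + |6−(-6)| = 2 + 9 + 12 = 23
d(q,D) = |2−3| + |6−(-1)| + |6−3| = 1 + 7 + 3 = 11
d(q,E) = |2−5| + |6−4| + |6−4| = 3 + 2 + 2 = 7
d(q,F) = |2−(-6)| + |6−(-2)| + |6−(-2)| = 8 + 8 + 8 = 24
Minimum is at E.

E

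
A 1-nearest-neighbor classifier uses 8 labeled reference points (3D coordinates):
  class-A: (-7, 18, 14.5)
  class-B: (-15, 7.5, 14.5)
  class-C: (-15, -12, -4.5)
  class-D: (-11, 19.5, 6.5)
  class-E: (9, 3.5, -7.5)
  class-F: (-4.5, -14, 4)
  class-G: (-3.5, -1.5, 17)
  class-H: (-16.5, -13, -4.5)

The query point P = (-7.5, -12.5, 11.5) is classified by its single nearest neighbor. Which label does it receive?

Since √ is increasing, it suffices to compare squared distances:
d²(P, class-A) = (-7.5−(-7))² + (-12.5−18)² + (11.5−14.5)² = 0.25 + 930.25 + 9 = 939.5
d²(P, class-B) = (-7.5−(-15))² + (-12.5−7.5)² + (11.5−14.5)² = 56.25 + 400 + 9 = 465.25
d²(P, class-C) = (-7.5−(-15))² + (-12.5−(-12))² + (11.5−(-4.5))² = 56.25 + 0.25 + 256 = 312.5
d²(P, class-D) = (-7.5−(-11))² + (-12.5−19.5)² + (11.5−6.5)² = 12.25 + 1024 + 25 = 1061.25
d²(P, class-E) = (-7.5−9)² + (-12.5−3.5)² + (11.5−(-7.5))² = 272.25 + 256 + 361 = 889.25
d²(P, class-F) = (-7.5−(-4.5))² + (-12.5−(-14))² + (11.5−4)² = 9 + 2.25 + 56.25 = 67.5
d²(P, class-G) = (-7.5−(-3.5))² + (-12.5−(-1.5))² + (11.5−17)² = 16 + 121 + 30.25 = 167.25
d²(P, class-H) = (-7.5−(-16.5))² + (-12.5−(-13))² + (11.5−(-4.5))² = 81 + 0.25 + 256 = 337.25
Minimum is at class-F.

class-F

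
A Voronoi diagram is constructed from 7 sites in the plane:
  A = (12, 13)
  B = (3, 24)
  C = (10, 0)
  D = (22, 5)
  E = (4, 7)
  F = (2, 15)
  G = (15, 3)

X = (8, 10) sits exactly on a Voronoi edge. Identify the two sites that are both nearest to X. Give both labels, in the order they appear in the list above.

Squared distances from X to each site:
|XA|² = (8−12)² + (10−13)² = 16 + 9 = 25
|XB|² = (8−3)² + (10−24)² = 25 + 196 = 221
|XC|² = (8−10)² + (10−0)² = 4 + 100 = 104
|XD|² = (8−22)² + (10−5)² = 196 + 25 = 221
|XE|² = (8−4)² + (10−7)² = 16 + 9 = 25
|XF|² = (8−2)² + (10−15)² = 36 + 25 = 61
|XG|² = (8−15)² + (10−3)² = 49 + 49 = 98
X is equidistant from A and E (both at squared distance 25), and every other site is strictly farther — so X lies on the A–E Voronoi edge.

A and E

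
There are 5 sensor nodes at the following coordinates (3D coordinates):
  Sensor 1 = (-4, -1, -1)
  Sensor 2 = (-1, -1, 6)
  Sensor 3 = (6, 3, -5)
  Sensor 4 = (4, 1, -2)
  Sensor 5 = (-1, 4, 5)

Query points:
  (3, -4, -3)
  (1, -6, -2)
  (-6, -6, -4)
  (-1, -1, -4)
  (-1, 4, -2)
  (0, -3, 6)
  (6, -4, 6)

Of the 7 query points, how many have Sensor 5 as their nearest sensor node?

(3, -4, -3) — d² to each: Sensor 1:62, Sensor 2:106, Sensor 3:62, Sensor 4:27, Sensor 5:144 → nearest is Sensor 4
(1, -6, -2) — d² to each: Sensor 1:51, Sensor 2:93, Sensor 3:115, Sensor 4:58, Sensor 5:153 → nearest is Sensor 1
(-6, -6, -4) — d² to each: Sensor 1:38, Sensor 2:150, Sensor 3:226, Sensor 4:153, Sensor 5:206 → nearest is Sensor 1
(-1, -1, -4) — d² to each: Sensor 1:18, Sensor 2:100, Sensor 3:66, Sensor 4:33, Sensor 5:106 → nearest is Sensor 1
(-1, 4, -2) — d² to each: Sensor 1:35, Sensor 2:89, Sensor 3:59, Sensor 4:34, Sensor 5:49 → nearest is Sensor 4
(0, -3, 6) — d² to each: Sensor 1:69, Sensor 2:5, Sensor 3:193, Sensor 4:96, Sensor 5:51 → nearest is Sensor 2
(6, -4, 6) — d² to each: Sensor 1:158, Sensor 2:58, Sensor 3:170, Sensor 4:93, Sensor 5:114 → nearest is Sensor 2
0 of the 7 points have Sensor 5 as nearest.

0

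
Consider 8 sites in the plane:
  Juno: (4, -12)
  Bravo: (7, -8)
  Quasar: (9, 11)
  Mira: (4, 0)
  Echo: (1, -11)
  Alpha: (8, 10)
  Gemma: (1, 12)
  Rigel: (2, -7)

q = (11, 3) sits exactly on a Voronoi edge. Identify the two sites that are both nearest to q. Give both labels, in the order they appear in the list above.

Mira and Alpha

Squared distances from q to each site:
d²(q, Juno) = (11−4)² + (3−(-12))² = 49 + 225 = 274
d²(q, Bravo) = (11−7)² + (3−(-8))² = 16 + 121 = 137
d²(q, Quasar) = (11−9)² + (3−11)² = 4 + 64 = 68
d²(q, Mira) = (11−4)² + (3−0)² = 49 + 9 = 58
d²(q, Echo) = (11−1)² + (3−(-11))² = 100 + 196 = 296
d²(q, Alpha) = (11−8)² + (3−10)² = 9 + 49 = 58
d²(q, Gemma) = (11−1)² + (3−12)² = 100 + 81 = 181
d²(q, Rigel) = (11−2)² + (3−(-7))² = 81 + 100 = 181
q is equidistant from Mira and Alpha (both at squared distance 58), and every other site is strictly farther — so q lies on the Mira–Alpha Voronoi edge.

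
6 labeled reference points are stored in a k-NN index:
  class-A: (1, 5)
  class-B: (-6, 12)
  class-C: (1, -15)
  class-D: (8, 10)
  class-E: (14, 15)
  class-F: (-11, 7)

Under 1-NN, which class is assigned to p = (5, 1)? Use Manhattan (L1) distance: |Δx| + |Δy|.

class-A

d(p, class-A) = |5−1| + |1−5| = 4 + 4 = 8
d(p, class-B) = |5−(-6)| + |1−12| = 11 + 11 = 22
d(p, class-C) = |5−1| + |1−(-15)| = 4 + 16 = 20
d(p, class-D) = |5−8| + |1−10| = 3 + 9 = 12
d(p, class-E) = |5−14| + |1−15| = 9 + 14 = 23
d(p, class-F) = |5−(-11)| + |1−7| = 16 + 6 = 22
Minimum is at class-A.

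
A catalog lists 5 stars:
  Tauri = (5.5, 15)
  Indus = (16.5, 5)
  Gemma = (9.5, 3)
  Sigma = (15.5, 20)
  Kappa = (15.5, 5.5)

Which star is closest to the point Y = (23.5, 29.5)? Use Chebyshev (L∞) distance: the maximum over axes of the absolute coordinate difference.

d(Y, Tauri) = max(18, 14.5) = 18
d(Y, Indus) = max(7, 24.5) = 24.5
d(Y, Gemma) = max(14, 26.5) = 26.5
d(Y, Sigma) = max(8, 9.5) = 9.5
d(Y, Kappa) = max(8, 24) = 24
Minimum is at Sigma.

Sigma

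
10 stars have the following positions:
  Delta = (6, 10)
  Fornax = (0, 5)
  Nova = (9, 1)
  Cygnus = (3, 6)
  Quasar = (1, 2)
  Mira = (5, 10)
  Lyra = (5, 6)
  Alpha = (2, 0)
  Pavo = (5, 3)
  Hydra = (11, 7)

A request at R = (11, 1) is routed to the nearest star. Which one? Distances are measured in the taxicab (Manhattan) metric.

d(R, Delta) = |11−6| + |1−10| = 5 + 9 = 14
d(R, Fornax) = |11−0| + |1−5| = 11 + 4 = 15
d(R, Nova) = |11−9| + |1−1| = 2 + 0 = 2
d(R, Cygnus) = |11−3| + |1−6| = 8 + 5 = 13
d(R, Quasar) = |11−1| + |1−2| = 10 + 1 = 11
d(R, Mira) = |11−5| + |1−10| = 6 + 9 = 15
d(R, Lyra) = |11−5| + |1−6| = 6 + 5 = 11
d(R, Alpha) = |11−2| + |1−0| = 9 + 1 = 10
d(R, Pavo) = |11−5| + |1−3| = 6 + 2 = 8
d(R, Hydra) = |11−11| + |1−7| = 0 + 6 = 6
Nova is nearest.

Nova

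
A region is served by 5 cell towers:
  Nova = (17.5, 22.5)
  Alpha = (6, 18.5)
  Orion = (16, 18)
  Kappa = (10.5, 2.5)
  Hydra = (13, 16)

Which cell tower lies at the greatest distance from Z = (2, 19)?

Compare squared distances (the ordering matches that of the actual distances):
d²(Z, Nova) = (2−17.5)² + (19−22.5)² = 240.25 + 12.25 = 252.5
d²(Z, Alpha) = (2−6)² + (19−18.5)² = 16 + 0.25 = 16.25
d²(Z, Orion) = (2−16)² + (19−18)² = 196 + 1 = 197
d²(Z, Kappa) = (2−10.5)² + (19−2.5)² = 72.25 + 272.25 = 344.5
d²(Z, Hydra) = (2−13)² + (19−16)² = 121 + 9 = 130
The largest is to Kappa.

Kappa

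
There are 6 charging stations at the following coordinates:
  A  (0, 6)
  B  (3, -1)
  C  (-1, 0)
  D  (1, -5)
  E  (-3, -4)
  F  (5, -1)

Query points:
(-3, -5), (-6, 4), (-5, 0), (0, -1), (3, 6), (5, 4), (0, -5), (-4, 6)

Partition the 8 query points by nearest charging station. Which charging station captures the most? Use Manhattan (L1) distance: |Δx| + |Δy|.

(-3, -5) — d to each: A:14, B:10, C:7, D:4, E:1, F:12 → nearest is E
(-6, 4) — d to each: A:8, B:14, C:9, D:16, E:11, F:16 → nearest is A
(-5, 0) — d to each: A:11, B:9, C:4, D:11, E:6, F:11 → nearest is C
(0, -1) — d to each: A:7, B:3, C:2, D:5, E:6, F:5 → nearest is C
(3, 6) — d to each: A:3, B:7, C:10, D:13, E:16, F:9 → nearest is A
(5, 4) — d to each: A:7, B:7, C:10, D:13, E:16, F:5 → nearest is F
(0, -5) — d to each: A:11, B:7, C:6, D:1, E:4, F:9 → nearest is D
(-4, 6) — d to each: A:4, B:14, C:9, D:16, E:11, F:16 → nearest is A
Tally — A:3, C:2, D:1, E:1, F:1. A captures the most (3).

A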